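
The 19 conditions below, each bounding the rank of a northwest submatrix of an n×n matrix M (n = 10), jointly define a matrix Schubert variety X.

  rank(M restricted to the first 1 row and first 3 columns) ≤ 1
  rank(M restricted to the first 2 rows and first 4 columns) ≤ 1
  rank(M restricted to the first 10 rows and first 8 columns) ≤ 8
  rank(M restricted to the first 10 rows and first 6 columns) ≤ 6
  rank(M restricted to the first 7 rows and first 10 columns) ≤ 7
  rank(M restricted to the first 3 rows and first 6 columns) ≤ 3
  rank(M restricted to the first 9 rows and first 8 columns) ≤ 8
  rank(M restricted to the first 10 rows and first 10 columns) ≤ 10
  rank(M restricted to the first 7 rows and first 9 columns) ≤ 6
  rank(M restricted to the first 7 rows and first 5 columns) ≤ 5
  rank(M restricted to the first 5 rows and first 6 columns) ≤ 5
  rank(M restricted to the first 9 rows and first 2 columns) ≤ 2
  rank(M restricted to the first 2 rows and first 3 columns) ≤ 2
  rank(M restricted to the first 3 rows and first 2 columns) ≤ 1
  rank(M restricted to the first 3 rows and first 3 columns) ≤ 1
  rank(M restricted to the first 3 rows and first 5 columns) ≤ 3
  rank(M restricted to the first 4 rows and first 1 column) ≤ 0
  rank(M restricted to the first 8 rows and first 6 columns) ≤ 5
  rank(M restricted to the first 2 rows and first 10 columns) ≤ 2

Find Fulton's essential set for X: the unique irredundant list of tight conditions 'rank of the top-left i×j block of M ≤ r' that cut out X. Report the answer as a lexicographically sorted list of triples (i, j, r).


The tightest implied rank at each (i,j), from the 19 conditions:

  row 1: 0, 1, 1, 1, 1, 1, 1, 1, 1, 1
  row 2: 0, 1, 1, 1, 2, 2, 2, 2, 2, 2
  row 3: 0, 1, 1, 2, 3, 3, 3, 3, 3, 3
  row 4: 0, 1, 2, 3, 4, 4, 4, 4, 4, 4
  row 5: 1, 2, 3, 4, 5, 5, 5, 5, 5, 5
  row 6: 1, 2, 3, 4, 5, 5, 6, 6, 6, 6
  row 7: 1, 2, 3, 4, 5, 5, 6, 6, 6, 7
  row 8: 1, 2, 3, 4, 5, 5, 6, 7, 7, 8
  row 9: 1, 2, 3, 4, 5, 6, 7, 8, 8, 9
  row 10: 1, 2, 3, 4, 5, 6, 7, 8, 9, 10

giving w = (2, 5, 4, 3, 1, 7, 10, 8, 6, 9) via Δ²R.

Fulton essential set (5 of the 12 Rothe cells):

[(2, 4, 1), (3, 3, 1), (4, 1, 0), (7, 9, 6), (8, 6, 5)]


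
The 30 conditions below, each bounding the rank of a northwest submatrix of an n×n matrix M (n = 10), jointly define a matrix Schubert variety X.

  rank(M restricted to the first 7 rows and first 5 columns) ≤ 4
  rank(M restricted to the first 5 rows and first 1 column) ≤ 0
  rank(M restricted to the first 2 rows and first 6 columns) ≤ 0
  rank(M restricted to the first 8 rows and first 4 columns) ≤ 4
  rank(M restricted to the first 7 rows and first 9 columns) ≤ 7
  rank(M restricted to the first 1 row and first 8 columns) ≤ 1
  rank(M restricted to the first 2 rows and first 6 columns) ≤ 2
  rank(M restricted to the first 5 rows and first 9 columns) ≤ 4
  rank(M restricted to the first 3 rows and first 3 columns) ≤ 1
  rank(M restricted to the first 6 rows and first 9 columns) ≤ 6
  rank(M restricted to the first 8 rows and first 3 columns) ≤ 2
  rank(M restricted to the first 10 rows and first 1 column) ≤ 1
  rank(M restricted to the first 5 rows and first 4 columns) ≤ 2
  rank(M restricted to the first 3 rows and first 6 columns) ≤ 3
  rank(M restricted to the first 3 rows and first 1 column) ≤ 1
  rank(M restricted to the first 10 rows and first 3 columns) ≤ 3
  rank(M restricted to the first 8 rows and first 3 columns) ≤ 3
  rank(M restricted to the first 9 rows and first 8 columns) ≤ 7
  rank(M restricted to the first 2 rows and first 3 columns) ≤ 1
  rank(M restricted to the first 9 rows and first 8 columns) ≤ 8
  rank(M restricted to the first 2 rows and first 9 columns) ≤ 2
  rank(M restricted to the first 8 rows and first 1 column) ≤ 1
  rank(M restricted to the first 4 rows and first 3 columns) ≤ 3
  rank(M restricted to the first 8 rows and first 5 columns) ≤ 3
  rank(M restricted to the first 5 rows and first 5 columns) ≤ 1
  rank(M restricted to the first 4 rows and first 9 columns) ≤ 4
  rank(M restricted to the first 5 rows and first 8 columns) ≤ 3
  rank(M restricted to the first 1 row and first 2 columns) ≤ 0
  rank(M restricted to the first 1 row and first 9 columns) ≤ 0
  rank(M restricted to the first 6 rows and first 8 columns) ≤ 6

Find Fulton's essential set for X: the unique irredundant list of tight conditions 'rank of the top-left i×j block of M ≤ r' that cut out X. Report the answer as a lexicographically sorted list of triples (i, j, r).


The tightest implied rank at each (i,j), from the 30 conditions:

  R[1]: 0, 0, 0, 0, 0, 0, 0, 0, 0, 1
  R[2]: 0, 0, 0, 0, 0, 0, 1, 1, 1, 2
  R[3]: 0, 1, 1, 1, 1, 1, 2, 2, 2, 3
  R[4]: 0, 1, 1, 1, 1, 2, 3, 3, 3, 4
  R[5]: 0, 1, 1, 1, 1, 2, 3, 3, 4, 5
  R[6]: 1, 2, 2, 2, 2, 3, 4, 4, 5, 6
  R[7]: 1, 2, 2, 3, 3, 4, 5, 5, 6, 7
  R[8]: 1, 2, 2, 3, 3, 4, 5, 6, 7, 8
  R[9]: 1, 2, 3, 4, 4, 5, 6, 7, 8, 9
  R[10]: 1, 2, 3, 4, 5, 6, 7, 8, 9, 10

the unique w with this rank table is (10, 7, 2, 6, 9, 1, 4, 8, 3, 5).

Rothe diagram D(w) (28 cells), 7 SE-corners (essential conditions):

[(1, 9, 0), (2, 6, 0), (5, 1, 0), (5, 5, 1), (5, 8, 3), (8, 3, 2), (8, 5, 3)]


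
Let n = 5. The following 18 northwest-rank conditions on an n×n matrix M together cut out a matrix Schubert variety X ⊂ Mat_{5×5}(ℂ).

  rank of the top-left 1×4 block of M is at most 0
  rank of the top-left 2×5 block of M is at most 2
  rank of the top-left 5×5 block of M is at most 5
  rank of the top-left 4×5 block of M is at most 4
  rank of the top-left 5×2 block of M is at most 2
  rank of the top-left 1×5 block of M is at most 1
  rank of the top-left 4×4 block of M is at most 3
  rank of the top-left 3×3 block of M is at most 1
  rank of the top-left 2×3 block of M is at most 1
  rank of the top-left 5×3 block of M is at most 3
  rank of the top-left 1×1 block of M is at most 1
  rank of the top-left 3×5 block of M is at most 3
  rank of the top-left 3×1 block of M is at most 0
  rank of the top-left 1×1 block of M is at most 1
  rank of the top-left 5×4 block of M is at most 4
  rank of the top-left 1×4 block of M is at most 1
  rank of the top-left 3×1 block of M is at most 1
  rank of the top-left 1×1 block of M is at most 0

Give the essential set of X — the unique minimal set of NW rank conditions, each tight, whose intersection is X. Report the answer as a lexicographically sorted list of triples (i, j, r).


The tightest implied rank at each (i,j), from the 18 conditions:

  0 | 0 | 0 | 0 | 1
  0 | 1 | 1 | 1 | 2
  0 | 1 | 1 | 2 | 3
  1 | 2 | 2 | 3 | 4
  1 | 2 | 3 | 4 | 5

so w = (5, 2, 4, 1, 3).

Fulton essential set (3 of the 7 Rothe cells):

[(1, 4, 0), (3, 1, 0), (3, 3, 1)]


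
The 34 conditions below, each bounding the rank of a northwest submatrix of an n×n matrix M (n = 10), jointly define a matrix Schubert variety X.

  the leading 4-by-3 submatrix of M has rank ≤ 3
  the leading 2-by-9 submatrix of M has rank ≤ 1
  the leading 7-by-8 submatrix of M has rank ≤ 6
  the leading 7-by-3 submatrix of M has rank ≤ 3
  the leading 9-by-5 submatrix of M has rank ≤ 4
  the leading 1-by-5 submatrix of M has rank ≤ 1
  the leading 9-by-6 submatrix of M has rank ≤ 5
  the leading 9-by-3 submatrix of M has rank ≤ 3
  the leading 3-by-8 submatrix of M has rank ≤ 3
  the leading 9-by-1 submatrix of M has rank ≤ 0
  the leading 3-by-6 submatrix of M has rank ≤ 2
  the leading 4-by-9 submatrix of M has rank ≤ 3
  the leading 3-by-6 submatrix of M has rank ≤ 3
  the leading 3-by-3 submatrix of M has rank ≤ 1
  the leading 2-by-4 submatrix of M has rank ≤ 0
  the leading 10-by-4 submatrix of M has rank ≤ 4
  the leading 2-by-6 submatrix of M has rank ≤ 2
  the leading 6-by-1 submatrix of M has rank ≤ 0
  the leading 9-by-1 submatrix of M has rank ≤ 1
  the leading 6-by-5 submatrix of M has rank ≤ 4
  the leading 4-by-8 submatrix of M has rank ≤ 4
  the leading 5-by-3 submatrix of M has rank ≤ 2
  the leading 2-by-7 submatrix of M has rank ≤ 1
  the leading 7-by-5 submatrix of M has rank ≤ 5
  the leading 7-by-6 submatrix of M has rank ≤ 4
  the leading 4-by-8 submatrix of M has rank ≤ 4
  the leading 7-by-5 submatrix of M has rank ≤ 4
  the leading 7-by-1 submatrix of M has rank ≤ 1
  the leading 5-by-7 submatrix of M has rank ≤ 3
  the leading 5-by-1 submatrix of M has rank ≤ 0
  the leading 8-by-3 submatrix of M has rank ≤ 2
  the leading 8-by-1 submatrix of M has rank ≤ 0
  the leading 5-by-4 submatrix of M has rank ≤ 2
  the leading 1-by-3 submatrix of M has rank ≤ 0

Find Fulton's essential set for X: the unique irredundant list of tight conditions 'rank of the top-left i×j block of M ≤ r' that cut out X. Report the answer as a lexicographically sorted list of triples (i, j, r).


Propagating the 34 rank bounds to every northwest block:

  0, 0, 0, 0, 1, 1, 1, 1, 1, 1
  0, 0, 0, 0, 1, 1, 1, 1, 1, 2
  0, 1, 1, 1, 2, 2, 2, 2, 2, 3
  0, 1, 2, 2, 3, 3, 3, 3, 3, 4
  0, 1, 2, 2, 3, 3, 3, 4, 4, 5
  0, 1, 2, 3, 4, 4, 4, 5, 5, 6
  0, 1, 2, 3, 4, 4, 5, 6, 6, 7
  0, 1, 2, 3, 4, 5, 6, 7, 7, 8
  0, 1, 2, 3, 4, 5, 6, 7, 8, 9
  1, 2, 3, 4, 5, 6, 7, 8, 9, 10

second differences of R give the permutation w = (5, 10, 2, 3, 8, 4, 7, 6, 9, 1).

6 SE-corners of the 23-cell Rothe diagram give Ess(w):

[(2, 4, 0), (2, 9, 1), (5, 4, 2), (5, 7, 3), (7, 6, 4), (9, 1, 0)]


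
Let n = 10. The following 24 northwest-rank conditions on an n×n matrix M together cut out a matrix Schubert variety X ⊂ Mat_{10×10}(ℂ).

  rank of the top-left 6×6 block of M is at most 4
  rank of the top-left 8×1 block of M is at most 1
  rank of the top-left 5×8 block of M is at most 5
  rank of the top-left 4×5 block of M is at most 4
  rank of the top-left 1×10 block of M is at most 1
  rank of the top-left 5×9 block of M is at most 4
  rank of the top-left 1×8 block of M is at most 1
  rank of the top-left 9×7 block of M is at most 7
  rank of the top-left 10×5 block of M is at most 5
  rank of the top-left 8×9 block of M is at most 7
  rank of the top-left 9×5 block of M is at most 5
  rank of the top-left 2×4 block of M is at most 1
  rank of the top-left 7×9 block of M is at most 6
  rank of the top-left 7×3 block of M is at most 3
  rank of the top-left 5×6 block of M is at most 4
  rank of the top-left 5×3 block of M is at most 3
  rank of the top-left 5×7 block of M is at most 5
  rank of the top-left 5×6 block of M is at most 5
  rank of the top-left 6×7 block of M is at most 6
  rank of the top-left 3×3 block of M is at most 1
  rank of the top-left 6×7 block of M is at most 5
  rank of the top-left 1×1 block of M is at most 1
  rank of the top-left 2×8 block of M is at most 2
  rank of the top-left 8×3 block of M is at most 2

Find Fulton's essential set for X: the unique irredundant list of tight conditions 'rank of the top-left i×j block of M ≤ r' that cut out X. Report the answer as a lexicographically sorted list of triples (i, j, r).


Computing R[i][j] = min implied NW-rank bound (n=10, 24 conditions):

  R[1]: 1 | 1 | 1 | 1 | 1 | 1 | 1 | 1 | 1 | 1
  R[2]: 1 | 1 | 1 | 1 | 2 | 2 | 2 | 2 | 2 | 2
  R[3]: 1 | 1 | 1 | 2 | 3 | 3 | 3 | 3 | 3 | 3
  R[4]: 1 | 2 | 2 | 3 | 4 | 4 | 4 | 4 | 4 | 4
  R[5]: 1 | 2 | 2 | 3 | 4 | 4 | 4 | 4 | 4 | 5
  R[6]: 1 | 2 | 2 | 3 | 4 | 4 | 5 | 5 | 5 | 6
  R[7]: 1 | 2 | 2 | 3 | 4 | 5 | 6 | 6 | 6 | 7
  R[8]: 1 | 2 | 2 | 3 | 4 | 5 | 6 | 7 | 7 | 8
  R[9]: 1 | 2 | 3 | 4 | 5 | 6 | 7 | 8 | 8 | 9
  R[10]: 1 | 2 | 3 | 4 | 5 | 6 | 7 | 8 | 9 | 10

hence w(1..10) = (1, 5, 4, 2, 10, 7, 6, 8, 3, 9).

D(w) has 14 cells with 5 SE-corners; essential set:

[(2, 4, 1), (3, 3, 1), (5, 9, 4), (6, 6, 4), (8, 3, 2)]


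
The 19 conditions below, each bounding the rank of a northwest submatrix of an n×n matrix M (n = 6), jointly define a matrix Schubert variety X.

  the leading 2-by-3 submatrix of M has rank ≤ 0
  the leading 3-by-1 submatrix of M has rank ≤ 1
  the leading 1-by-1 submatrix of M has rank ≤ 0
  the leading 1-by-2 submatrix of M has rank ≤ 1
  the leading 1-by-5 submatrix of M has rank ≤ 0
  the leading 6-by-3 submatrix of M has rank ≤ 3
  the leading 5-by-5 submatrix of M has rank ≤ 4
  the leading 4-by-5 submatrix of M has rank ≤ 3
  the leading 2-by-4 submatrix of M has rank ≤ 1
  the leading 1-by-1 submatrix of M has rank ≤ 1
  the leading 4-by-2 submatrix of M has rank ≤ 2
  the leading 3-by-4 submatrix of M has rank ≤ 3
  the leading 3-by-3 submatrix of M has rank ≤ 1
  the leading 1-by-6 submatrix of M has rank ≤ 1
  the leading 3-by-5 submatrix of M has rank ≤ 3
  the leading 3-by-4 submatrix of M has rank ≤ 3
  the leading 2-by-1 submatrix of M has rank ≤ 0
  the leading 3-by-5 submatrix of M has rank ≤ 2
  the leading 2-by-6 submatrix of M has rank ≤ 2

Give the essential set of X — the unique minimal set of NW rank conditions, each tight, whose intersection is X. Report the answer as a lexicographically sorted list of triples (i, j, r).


The tightest implied rank at each (i,j), from the 19 conditions:

  i=1: 0 | 0 | 0 | 0 | 0 | 1
  i=2: 0 | 0 | 0 | 1 | 1 | 2
  i=3: 1 | 1 | 1 | 2 | 2 | 3
  i=4: 1 | 2 | 2 | 3 | 3 | 4
  i=5: 1 | 2 | 3 | 4 | 4 | 5
  i=6: 1 | 2 | 3 | 4 | 5 | 6

giving w = (6, 4, 1, 2, 3, 5) via Δ²R.

D(w) has 8 cells with 2 SE-corners; essential set:

[(1, 5, 0), (2, 3, 0)]


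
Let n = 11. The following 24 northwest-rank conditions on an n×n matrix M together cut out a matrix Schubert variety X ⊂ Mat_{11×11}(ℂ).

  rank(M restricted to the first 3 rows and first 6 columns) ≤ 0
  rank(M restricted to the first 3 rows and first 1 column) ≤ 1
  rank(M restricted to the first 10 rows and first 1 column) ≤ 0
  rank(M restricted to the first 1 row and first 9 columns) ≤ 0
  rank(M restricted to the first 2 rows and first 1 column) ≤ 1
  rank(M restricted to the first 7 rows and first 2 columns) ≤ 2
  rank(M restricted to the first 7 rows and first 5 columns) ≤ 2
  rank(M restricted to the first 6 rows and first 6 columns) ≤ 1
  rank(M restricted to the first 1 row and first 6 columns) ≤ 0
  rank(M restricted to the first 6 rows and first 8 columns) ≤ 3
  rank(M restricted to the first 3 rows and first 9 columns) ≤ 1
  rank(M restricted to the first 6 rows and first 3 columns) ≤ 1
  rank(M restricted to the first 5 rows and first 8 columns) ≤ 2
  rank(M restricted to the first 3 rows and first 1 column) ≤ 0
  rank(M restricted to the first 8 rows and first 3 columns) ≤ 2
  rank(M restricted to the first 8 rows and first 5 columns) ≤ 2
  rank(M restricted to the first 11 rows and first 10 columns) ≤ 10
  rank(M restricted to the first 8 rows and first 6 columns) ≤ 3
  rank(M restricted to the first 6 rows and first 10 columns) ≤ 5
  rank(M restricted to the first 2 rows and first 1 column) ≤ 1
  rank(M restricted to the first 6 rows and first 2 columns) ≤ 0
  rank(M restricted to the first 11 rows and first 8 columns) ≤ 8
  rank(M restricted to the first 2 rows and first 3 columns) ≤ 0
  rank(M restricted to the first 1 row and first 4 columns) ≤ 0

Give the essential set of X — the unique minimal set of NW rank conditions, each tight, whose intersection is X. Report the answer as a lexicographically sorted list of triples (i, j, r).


Computing R[i][j] = min implied NW-rank bound (n=11, 24 conditions):

  row 1: 0  0  0  0  0  0  0  0  0  1  1
  row 2: 0  0  0  0  0  0  1  1  1  2  2
  row 3: 0  0  0  0  0  0  1  1  1  2  3
  row 4: 0  0  1  1  1  1  2  2  2  3  4
  row 5: 0  0  1  1  1  1  2  2  3  4  5
  row 6: 0  0  1  1  1  1  2  3  4  5  6
  row 7: 0  1  2  2  2  2  3  4  5  6  7
  row 8: 0  1  2  2  2  3  4  5  6  7  8
  row 9: 0  1  2  3  3  4  5  6  7  8  9
  row 10: 0  1  2  3  4  5  6  7  8  9  10
  row 11: 1  2  3  4  5  6  7  8  9  10  11

reading off 1-entries of Δ²R: w = (10, 7, 11, 3, 9, 8, 2, 6, 4, 5, 1).

D(w) has 42 cells with 8 SE-corners; essential set:

[(1, 9, 0), (3, 6, 0), (3, 9, 1), (5, 8, 2), (6, 2, 0), (6, 6, 1), (8, 5, 2), (10, 1, 0)]


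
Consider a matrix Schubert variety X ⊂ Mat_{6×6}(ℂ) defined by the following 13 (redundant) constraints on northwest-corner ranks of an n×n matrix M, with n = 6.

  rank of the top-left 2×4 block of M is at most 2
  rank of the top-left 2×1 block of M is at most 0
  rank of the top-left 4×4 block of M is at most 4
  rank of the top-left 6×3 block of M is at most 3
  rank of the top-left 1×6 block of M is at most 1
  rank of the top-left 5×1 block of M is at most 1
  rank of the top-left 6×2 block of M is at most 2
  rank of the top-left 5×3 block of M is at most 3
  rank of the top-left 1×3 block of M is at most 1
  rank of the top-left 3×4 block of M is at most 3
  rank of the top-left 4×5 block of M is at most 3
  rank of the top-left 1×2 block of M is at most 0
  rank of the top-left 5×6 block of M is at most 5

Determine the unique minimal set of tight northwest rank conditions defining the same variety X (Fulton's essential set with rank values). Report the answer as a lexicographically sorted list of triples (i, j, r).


Rank table r_w(6×6) implied by the 13 constraints:

  i=1: 0  0  1  1  1  1
  i=2: 0  1  2  2  2  2
  i=3: 1  2  3  3  3  3
  i=4: 1  2  3  3  3  4
  i=5: 1  2  3  4  4  5
  i=6: 1  2  3  4  5  6

second differences of R give the permutation w = (3, 2, 1, 6, 4, 5).

ℓ(w)=5; the 3 essential cells (i,j,r):

[(1, 2, 0), (2, 1, 0), (4, 5, 3)]


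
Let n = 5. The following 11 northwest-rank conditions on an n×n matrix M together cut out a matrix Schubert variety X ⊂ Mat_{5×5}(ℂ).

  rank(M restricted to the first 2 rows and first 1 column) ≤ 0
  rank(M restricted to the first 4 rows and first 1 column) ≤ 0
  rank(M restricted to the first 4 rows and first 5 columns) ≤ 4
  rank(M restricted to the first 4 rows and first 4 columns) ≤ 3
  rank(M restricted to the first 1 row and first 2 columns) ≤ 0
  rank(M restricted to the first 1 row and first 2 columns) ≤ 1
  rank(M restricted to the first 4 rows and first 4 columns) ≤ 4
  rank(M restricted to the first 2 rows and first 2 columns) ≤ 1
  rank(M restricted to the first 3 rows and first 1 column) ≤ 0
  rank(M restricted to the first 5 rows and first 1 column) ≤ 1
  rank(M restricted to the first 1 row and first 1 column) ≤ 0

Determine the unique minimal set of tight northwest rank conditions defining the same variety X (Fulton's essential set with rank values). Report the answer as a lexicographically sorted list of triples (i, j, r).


Reconstructing r_w from the 11 given conditions:

  R[1]: 0 0 1 1 1
  R[2]: 0 1 2 2 2
  R[3]: 0 1 2 3 3
  R[4]: 0 1 2 3 4
  R[5]: 1 2 3 4 5

hence w(1..5) = (3, 2, 4, 5, 1).

ℓ(w)=5; the 2 essential cells (i,j,r):

[(1, 2, 0), (4, 1, 0)]


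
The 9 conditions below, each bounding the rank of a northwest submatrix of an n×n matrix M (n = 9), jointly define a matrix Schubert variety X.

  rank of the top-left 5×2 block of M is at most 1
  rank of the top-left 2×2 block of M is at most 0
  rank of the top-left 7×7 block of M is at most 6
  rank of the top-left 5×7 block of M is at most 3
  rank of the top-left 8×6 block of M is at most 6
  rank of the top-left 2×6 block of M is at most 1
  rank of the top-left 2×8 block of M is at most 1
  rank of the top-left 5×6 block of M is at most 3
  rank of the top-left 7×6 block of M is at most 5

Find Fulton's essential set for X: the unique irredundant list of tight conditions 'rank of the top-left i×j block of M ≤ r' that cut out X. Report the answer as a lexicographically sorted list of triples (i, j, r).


Rank table r_w(9×9) implied by the 9 constraints:

  row 1: 0, 0, 1, 1, 1, 1, 1, 1, 1
  row 2: 0, 0, 1, 1, 1, 1, 1, 1, 2
  row 3: 1, 1, 2, 2, 2, 2, 2, 2, 3
  row 4: 1, 1, 2, 3, 3, 3, 3, 3, 4
  row 5: 1, 1, 2, 3, 3, 3, 3, 4, 5
  row 6: 1, 2, 3, 4, 4, 4, 4, 5, 6
  row 7: 1, 2, 3, 4, 5, 5, 5, 6, 7
  row 8: 1, 2, 3, 4, 5, 6, 6, 7, 8
  row 9: 1, 2, 3, 4, 5, 6, 7, 8, 9

second differences of R give the permutation w = (3, 9, 1, 4, 8, 2, 5, 6, 7).

4 SE-corners of the 14-cell Rothe diagram give Ess(w):

[(2, 2, 0), (2, 8, 1), (5, 2, 1), (5, 7, 3)]


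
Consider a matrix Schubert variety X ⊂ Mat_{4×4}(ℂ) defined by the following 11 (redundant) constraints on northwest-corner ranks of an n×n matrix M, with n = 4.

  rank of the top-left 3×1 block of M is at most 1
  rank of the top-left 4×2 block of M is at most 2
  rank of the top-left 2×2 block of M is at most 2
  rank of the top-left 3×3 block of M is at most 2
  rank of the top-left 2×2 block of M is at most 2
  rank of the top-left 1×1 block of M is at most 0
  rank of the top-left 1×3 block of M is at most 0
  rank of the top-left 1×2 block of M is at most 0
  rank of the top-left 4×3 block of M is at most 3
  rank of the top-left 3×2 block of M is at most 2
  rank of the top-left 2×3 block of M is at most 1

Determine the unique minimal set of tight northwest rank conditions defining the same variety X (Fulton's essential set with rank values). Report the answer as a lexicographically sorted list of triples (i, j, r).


Reconstructing r_w from the 11 given conditions:

  R[1]: 0 0 0 1
  R[2]: 1 1 1 2
  R[3]: 1 2 2 3
  R[4]: 1 2 3 4

reading off 1-entries of Δ²R: w = (4, 1, 2, 3).

|D(w)|=3, |Ess(w)|=1:

[(1, 3, 0)]


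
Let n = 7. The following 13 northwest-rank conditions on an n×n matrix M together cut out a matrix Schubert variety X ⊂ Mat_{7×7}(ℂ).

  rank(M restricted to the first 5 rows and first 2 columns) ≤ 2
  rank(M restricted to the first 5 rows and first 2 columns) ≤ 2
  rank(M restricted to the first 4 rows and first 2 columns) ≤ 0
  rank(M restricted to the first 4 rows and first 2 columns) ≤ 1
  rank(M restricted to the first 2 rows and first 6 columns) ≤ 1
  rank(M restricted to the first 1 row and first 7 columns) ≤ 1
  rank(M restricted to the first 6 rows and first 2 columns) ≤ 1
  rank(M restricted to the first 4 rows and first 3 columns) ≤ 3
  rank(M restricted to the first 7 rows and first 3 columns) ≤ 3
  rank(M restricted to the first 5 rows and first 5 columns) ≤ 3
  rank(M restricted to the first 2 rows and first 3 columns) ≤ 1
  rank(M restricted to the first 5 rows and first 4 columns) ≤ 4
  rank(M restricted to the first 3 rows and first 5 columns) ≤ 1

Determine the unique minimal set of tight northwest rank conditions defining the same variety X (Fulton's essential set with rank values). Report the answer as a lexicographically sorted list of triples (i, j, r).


Rank table r_w(7×7) implied by the 13 constraints:

  i=1: 0 0 1 1 1 1 1
  i=2: 0 0 1 1 1 1 2
  i=3: 0 0 1 1 1 2 3
  i=4: 0 0 1 2 2 3 4
  i=5: 1 1 2 3 3 4 5
  i=6: 1 1 2 3 4 5 6
  i=7: 1 2 3 4 5 6 7

giving w = (3, 7, 6, 4, 1, 5, 2) via Δ²R.

ℓ(w)=14; the 4 essential cells (i,j,r):

[(2, 6, 1), (3, 5, 1), (4, 2, 0), (6, 2, 1)]


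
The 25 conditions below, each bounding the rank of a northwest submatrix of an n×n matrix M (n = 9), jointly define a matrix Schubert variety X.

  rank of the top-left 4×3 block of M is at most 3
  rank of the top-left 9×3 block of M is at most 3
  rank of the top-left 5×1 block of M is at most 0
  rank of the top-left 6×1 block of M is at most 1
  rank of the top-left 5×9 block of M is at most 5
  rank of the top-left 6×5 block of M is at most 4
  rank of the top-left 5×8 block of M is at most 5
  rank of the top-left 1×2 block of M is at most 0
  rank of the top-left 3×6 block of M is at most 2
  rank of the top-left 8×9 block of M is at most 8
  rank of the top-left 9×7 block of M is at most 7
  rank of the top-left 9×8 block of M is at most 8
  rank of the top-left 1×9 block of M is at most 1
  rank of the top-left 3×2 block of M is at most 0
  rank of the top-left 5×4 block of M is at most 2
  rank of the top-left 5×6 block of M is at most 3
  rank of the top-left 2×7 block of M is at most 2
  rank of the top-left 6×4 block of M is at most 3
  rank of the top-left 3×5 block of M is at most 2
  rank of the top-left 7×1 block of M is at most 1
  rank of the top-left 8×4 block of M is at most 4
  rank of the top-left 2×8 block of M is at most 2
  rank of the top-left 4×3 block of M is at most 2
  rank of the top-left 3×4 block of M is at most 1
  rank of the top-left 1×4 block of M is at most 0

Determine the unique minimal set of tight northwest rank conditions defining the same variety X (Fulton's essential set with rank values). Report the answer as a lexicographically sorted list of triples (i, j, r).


Reconstructing r_w from the 25 given conditions:

  0 | 0 | 0 | 0 | 1 | 1 | 1 | 1 | 1
  0 | 0 | 1 | 1 | 2 | 2 | 2 | 2 | 2
  0 | 0 | 1 | 1 | 2 | 2 | 3 | 3 | 3
  0 | 1 | 2 | 2 | 3 | 3 | 4 | 4 | 4
  0 | 1 | 2 | 2 | 3 | 3 | 4 | 5 | 5
  1 | 2 | 3 | 3 | 4 | 4 | 5 | 6 | 6
  1 | 2 | 3 | 4 | 5 | 5 | 6 | 7 | 7
  1 | 2 | 3 | 4 | 5 | 6 | 7 | 8 | 8
  1 | 2 | 3 | 4 | 5 | 6 | 7 | 8 | 9

reading off 1-entries of Δ²R: w = (5, 3, 7, 2, 8, 1, 4, 6, 9).

ℓ(w)=14; the 7 essential cells (i,j,r):

[(1, 4, 0), (3, 2, 0), (3, 4, 1), (3, 6, 2), (5, 1, 0), (5, 4, 2), (5, 6, 3)]


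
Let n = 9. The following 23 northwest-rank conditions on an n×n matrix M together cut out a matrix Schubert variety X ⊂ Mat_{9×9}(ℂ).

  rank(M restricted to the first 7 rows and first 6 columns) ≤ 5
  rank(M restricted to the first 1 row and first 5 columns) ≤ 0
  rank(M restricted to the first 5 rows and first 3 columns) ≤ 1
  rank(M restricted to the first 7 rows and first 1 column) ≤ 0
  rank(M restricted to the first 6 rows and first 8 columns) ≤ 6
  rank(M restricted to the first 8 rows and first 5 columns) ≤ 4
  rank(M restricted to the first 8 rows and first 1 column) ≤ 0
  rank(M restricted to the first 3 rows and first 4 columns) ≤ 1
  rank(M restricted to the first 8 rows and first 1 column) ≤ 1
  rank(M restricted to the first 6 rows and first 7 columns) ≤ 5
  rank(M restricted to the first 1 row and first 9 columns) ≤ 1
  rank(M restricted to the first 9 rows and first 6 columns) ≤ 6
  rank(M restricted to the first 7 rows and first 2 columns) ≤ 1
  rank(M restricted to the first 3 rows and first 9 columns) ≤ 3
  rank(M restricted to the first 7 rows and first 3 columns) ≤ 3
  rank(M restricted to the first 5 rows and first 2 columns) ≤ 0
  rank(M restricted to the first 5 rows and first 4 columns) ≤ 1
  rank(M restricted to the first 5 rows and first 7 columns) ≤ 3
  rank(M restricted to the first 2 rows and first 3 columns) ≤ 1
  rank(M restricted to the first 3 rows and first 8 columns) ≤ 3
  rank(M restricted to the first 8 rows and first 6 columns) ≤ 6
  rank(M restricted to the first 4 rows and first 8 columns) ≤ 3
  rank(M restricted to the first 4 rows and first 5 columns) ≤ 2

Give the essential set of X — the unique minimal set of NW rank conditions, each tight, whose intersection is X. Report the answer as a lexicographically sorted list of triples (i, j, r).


Propagating the 23 rank bounds to every northwest block:

  R[1]: 0 0 0 0 0 1 1 1 1
  R[2]: 0 0 1 1 1 2 2 2 2
  R[3]: 0 0 1 1 2 3 3 3 3
  R[4]: 0 0 1 1 2 3 3 3 4
  R[5]: 0 0 1 1 2 3 3 4 5
  R[6]: 0 1 2 2 3 4 4 5 6
  R[7]: 0 1 2 3 4 5 5 6 7
  R[8]: 0 1 2 3 4 5 6 7 8
  R[9]: 1 2 3 4 5 6 7 8 9

so w = (6, 3, 5, 9, 8, 2, 4, 7, 1).

|D(w)|=22, |Ess(w)|=6:

[(1, 5, 0), (4, 8, 3), (5, 2, 0), (5, 4, 1), (5, 7, 3), (8, 1, 0)]


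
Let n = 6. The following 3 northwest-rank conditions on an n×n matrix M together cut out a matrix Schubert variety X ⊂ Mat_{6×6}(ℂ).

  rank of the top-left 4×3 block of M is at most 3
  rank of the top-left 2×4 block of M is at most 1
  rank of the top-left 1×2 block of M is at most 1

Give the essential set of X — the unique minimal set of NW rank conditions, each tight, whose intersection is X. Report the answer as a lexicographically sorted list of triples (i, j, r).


Rank table r_w(6×6) implied by the 3 constraints:

  R[1]: 1  1  1  1  1  1
  R[2]: 1  1  1  1  2  2
  R[3]: 1  2  2  2  3  3
  R[4]: 1  2  3  3  4  4
  R[5]: 1  2  3  4  5  5
  R[6]: 1  2  3  4  5  6

giving w = (1, 5, 2, 3, 4, 6) via Δ²R.

|D(w)|=3, |Ess(w)|=1:

[(2, 4, 1)]


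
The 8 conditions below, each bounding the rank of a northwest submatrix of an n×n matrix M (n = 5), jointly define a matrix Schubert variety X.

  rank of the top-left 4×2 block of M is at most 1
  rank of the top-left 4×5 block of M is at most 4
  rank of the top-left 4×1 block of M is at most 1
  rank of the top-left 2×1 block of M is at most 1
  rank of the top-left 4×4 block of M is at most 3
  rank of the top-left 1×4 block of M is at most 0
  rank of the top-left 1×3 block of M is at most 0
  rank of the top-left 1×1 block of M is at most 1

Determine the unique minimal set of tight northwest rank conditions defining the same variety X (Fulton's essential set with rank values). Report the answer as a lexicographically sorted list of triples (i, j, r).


Computing R[i][j] = min implied NW-rank bound (n=5, 8 conditions):

  row 1: 0, 0, 0, 0, 1
  row 2: 1, 1, 1, 1, 2
  row 3: 1, 1, 2, 2, 3
  row 4: 1, 1, 2, 3, 4
  row 5: 1, 2, 3, 4, 5

reading off 1-entries of Δ²R: w = (5, 1, 3, 4, 2).

Rothe diagram D(w) (6 cells), 2 SE-corners (essential conditions):

[(1, 4, 0), (4, 2, 1)]


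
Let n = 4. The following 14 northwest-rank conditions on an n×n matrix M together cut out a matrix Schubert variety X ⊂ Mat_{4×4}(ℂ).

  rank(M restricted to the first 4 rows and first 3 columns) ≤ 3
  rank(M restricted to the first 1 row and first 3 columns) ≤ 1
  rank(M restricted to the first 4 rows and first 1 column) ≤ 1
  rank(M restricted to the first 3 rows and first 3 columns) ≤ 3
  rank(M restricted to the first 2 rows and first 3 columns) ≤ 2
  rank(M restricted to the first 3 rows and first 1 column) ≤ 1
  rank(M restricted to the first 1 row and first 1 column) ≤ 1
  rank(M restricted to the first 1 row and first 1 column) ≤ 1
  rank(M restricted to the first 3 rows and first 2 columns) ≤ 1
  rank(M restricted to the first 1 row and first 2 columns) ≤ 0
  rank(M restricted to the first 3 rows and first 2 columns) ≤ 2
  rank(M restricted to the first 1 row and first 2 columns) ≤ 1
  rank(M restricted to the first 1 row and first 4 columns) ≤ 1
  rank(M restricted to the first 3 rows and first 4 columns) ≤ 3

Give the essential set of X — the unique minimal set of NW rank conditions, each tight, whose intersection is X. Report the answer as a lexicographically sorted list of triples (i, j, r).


Recovering R(i,j) via the rank-extension bound from the 14 conditions:

  row 1: 0 0 1 1
  row 2: 1 1 2 2
  row 3: 1 1 2 3
  row 4: 1 2 3 4

second differences of R give the permutation w = (3, 1, 4, 2).

2 SE-corners of the 3-cell Rothe diagram give Ess(w):

[(1, 2, 0), (3, 2, 1)]


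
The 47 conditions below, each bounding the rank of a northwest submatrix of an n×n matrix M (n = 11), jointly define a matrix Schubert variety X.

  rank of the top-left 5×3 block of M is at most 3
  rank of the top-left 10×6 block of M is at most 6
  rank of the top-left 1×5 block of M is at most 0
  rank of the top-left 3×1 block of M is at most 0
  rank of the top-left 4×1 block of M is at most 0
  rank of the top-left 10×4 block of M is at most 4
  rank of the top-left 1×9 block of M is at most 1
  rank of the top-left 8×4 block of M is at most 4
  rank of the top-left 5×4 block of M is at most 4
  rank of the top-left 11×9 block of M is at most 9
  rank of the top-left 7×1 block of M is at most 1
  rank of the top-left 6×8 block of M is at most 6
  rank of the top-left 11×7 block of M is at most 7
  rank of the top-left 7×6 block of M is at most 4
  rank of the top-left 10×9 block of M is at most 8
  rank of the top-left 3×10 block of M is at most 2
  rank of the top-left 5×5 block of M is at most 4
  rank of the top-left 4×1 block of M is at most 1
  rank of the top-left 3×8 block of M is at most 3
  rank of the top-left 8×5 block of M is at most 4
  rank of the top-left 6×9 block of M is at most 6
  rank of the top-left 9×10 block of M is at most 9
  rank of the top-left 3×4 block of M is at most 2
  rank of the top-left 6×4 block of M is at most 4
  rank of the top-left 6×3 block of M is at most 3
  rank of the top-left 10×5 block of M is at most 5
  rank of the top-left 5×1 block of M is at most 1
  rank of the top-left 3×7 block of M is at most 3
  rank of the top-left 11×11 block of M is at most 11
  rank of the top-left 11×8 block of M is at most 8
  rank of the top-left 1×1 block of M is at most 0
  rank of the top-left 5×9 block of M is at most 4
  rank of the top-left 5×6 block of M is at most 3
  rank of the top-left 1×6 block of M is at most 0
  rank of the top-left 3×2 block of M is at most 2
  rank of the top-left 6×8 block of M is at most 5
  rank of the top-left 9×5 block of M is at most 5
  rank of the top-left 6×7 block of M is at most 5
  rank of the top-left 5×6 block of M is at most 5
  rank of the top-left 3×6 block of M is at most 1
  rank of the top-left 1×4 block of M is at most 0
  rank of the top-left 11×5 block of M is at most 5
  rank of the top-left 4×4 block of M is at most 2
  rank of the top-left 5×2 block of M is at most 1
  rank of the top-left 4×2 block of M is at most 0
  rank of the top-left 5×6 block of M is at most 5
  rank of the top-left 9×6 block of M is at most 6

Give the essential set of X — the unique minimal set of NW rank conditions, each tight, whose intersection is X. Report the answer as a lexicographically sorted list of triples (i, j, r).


Computing R[i][j] = min implied NW-rank bound (n=11, 47 conditions):

  R[1]: 0 0 0 0 0 0 1 1 1 1 1
  R[2]: 0 0 1 1 1 1 2 2 2 2 2
  R[3]: 0 0 1 1 1 1 2 2 2 2 3
  R[4]: 0 0 1 2 2 2 3 3 3 3 4
  R[5]: 1 1 2 3 3 3 4 4 4 4 5
  R[6]: 1 2 3 4 4 4 5 5 5 5 6
  R[7]: 1 2 3 4 4 4 5 6 6 6 7
  R[8]: 1 2 3 4 4 5 6 7 7 7 8
  R[9]: 1 2 3 4 5 6 7 8 8 8 9
  R[10]: 1 2 3 4 5 6 7 8 8 9 10
  R[11]: 1 2 3 4 5 6 7 8 9 10 11

the unique w with this rank table is (7, 3, 11, 4, 1, 2, 8, 6, 5, 10, 9).

7 SE-corners of the 22-cell Rothe diagram give Ess(w):

[(1, 6, 0), (3, 6, 1), (3, 10, 2), (4, 2, 0), (7, 6, 4), (8, 5, 4), (10, 9, 8)]


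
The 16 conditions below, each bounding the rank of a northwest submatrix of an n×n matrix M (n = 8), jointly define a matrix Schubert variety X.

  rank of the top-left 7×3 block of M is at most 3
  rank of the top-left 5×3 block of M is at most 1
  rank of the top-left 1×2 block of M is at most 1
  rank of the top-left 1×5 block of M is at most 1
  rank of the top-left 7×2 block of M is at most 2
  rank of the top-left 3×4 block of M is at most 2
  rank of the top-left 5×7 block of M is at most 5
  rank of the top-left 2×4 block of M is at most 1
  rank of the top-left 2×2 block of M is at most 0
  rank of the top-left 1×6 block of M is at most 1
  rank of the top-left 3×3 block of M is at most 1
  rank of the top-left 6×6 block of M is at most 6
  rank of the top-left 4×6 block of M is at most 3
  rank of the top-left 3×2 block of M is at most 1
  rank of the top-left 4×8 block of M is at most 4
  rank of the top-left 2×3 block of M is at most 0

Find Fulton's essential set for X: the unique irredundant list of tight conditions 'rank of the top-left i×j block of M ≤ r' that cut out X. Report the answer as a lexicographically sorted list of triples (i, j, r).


Rank table r_w(8×8) implied by the 16 constraints:

  i=1: 0 | 0 | 0 | 1 | 1 | 1 | 1 | 1
  i=2: 0 | 0 | 0 | 1 | 2 | 2 | 2 | 2
  i=3: 1 | 1 | 1 | 2 | 3 | 3 | 3 | 3
  i=4: 1 | 1 | 1 | 2 | 3 | 3 | 4 | 4
  i=5: 1 | 1 | 1 | 2 | 3 | 4 | 5 | 5
  i=6: 1 | 2 | 2 | 3 | 4 | 5 | 6 | 6
  i=7: 1 | 2 | 3 | 4 | 5 | 6 | 7 | 7
  i=8: 1 | 2 | 3 | 4 | 5 | 6 | 7 | 8

second differences of R give the permutation w = (4, 5, 1, 7, 6, 2, 3, 8).

Fulton essential set (3 of the 11 Rothe cells):

[(2, 3, 0), (4, 6, 3), (5, 3, 1)]


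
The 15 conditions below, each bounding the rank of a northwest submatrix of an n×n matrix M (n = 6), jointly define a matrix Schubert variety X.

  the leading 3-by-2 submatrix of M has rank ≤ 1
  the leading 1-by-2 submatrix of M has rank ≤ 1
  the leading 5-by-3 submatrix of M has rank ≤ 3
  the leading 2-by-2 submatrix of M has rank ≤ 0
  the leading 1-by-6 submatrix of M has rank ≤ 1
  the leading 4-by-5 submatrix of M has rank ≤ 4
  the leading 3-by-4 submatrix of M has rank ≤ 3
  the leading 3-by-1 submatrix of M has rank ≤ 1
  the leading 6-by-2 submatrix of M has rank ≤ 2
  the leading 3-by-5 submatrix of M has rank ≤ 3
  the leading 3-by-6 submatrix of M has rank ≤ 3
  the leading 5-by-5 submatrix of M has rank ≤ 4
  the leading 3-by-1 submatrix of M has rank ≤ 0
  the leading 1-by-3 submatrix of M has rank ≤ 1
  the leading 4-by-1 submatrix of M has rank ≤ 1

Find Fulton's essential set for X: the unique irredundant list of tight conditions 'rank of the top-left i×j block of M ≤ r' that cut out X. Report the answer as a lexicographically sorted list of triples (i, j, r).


Rank table r_w(6×6) implied by the 15 constraints:

  row 1: 0  0  1  1  1  1
  row 2: 0  0  1  2  2  2
  row 3: 0  1  2  3  3  3
  row 4: 1  2  3  4  4  4
  row 5: 1  2  3  4  4  5
  row 6: 1  2  3  4  5  6

the unique w with this rank table is (3, 4, 2, 1, 6, 5).

Rothe diagram D(w) (6 cells), 3 SE-corners (essential conditions):

[(2, 2, 0), (3, 1, 0), (5, 5, 4)]


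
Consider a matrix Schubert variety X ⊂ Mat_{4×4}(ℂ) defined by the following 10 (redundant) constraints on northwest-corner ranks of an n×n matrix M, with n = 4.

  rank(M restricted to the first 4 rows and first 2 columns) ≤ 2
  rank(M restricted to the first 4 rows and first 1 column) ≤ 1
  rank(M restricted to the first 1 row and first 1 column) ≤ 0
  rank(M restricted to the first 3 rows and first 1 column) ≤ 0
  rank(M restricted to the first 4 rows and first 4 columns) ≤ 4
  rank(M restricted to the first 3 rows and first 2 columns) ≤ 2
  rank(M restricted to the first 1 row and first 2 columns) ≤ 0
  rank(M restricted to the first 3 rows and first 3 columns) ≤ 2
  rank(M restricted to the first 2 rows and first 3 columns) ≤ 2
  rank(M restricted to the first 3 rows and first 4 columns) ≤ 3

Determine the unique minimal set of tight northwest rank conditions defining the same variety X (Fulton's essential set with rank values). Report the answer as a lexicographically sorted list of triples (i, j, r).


Rank table r_w(4×4) implied by the 10 constraints:

  i=1: 0, 0, 1, 1
  i=2: 0, 1, 2, 2
  i=3: 0, 1, 2, 3
  i=4: 1, 2, 3, 4

reading off 1-entries of Δ²R: w = (3, 2, 4, 1).

Rothe diagram D(w) (4 cells), 2 SE-corners (essential conditions):

[(1, 2, 0), (3, 1, 0)]


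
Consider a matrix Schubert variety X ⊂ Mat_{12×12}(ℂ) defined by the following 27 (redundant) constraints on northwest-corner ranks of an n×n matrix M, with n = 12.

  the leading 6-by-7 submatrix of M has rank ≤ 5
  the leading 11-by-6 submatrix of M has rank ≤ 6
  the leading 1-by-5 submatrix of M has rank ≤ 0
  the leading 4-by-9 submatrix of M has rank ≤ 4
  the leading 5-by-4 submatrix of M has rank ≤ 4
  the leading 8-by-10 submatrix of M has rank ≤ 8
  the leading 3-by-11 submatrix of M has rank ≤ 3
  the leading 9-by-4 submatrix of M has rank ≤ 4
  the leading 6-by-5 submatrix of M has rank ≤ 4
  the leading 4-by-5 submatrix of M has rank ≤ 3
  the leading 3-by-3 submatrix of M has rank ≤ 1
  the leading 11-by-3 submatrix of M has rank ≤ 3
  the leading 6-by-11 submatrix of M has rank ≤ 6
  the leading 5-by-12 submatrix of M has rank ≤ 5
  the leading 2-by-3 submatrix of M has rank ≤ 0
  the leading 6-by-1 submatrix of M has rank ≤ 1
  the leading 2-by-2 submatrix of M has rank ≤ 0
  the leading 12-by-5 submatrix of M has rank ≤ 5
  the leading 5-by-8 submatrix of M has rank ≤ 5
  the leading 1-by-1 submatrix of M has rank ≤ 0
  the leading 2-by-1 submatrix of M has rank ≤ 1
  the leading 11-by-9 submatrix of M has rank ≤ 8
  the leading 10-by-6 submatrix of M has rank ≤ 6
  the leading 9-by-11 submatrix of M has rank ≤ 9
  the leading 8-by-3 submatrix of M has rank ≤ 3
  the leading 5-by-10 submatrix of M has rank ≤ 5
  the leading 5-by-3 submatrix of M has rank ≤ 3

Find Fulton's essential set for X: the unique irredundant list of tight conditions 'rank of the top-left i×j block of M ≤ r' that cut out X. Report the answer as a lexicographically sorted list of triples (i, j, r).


Recovering R(i,j) via the rank-extension bound from the 27 conditions:

  R[1]: 0 0 0 0 0 1 1 1 1 1 1 1
  R[2]: 0 0 0 1 1 2 2 2 2 2 2 2
  R[3]: 1 1 1 2 2 3 3 3 3 3 3 3
  R[4]: 1 2 2 3 3 4 4 4 4 4 4 4
  R[5]: 1 2 3 4 4 5 5 5 5 5 5 5
  R[6]: 1 2 3 4 4 5 5 6 6 6 6 6
  R[7]: 1 2 3 4 5 6 6 7 7 7 7 7
  R[8]: 1 2 3 4 5 6 7 8 8 8 8 8
  R[9]: 1 2 3 4 5 6 7 8 8 9 9 9
  R[10]: 1 2 3 4 5 6 7 8 8 9 10 10
  R[11]: 1 2 3 4 5 6 7 8 8 9 10 11
  R[12]: 1 2 3 4 5 6 7 8 9 10 11 12

so w = (6, 4, 1, 2, 3, 8, 5, 7, 10, 11, 12, 9).

Fulton essential set (5 of the 13 Rothe cells):

[(1, 5, 0), (2, 3, 0), (6, 5, 4), (6, 7, 5), (11, 9, 8)]
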